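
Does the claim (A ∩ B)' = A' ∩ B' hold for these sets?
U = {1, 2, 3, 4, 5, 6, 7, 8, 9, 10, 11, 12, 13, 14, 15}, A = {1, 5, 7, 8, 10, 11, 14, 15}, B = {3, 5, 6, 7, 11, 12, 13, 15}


LHS: A ∩ B = {5, 7, 11, 15}
(A ∩ B)' = U \ (A ∩ B) = {1, 2, 3, 4, 6, 8, 9, 10, 12, 13, 14}
A' = {2, 3, 4, 6, 9, 12, 13}, B' = {1, 2, 4, 8, 9, 10, 14}
Claimed RHS: A' ∩ B' = {2, 4, 9}
Identity is INVALID: LHS = {1, 2, 3, 4, 6, 8, 9, 10, 12, 13, 14} but the RHS claimed here equals {2, 4, 9}. The correct form is (A ∩ B)' = A' ∪ B'.

Identity is invalid: (A ∩ B)' = {1, 2, 3, 4, 6, 8, 9, 10, 12, 13, 14} but A' ∩ B' = {2, 4, 9}. The correct De Morgan law is (A ∩ B)' = A' ∪ B'.


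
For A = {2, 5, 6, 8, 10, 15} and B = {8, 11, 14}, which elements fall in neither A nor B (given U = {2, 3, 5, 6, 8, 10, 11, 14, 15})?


A = {2, 5, 6, 8, 10, 15}
B = {8, 11, 14}
Region: in neither A nor B (given U = {2, 3, 5, 6, 8, 10, 11, 14, 15})
Elements: {3}

Elements in neither A nor B (given U = {2, 3, 5, 6, 8, 10, 11, 14, 15}): {3}


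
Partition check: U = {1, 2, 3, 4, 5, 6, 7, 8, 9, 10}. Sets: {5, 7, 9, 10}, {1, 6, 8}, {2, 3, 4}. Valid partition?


A partition requires: (1) non-empty parts, (2) pairwise disjoint, (3) union = U
Parts: {5, 7, 9, 10}, {1, 6, 8}, {2, 3, 4}
Union of parts: {1, 2, 3, 4, 5, 6, 7, 8, 9, 10}
U = {1, 2, 3, 4, 5, 6, 7, 8, 9, 10}
All non-empty? True
Pairwise disjoint? True
Covers U? True

Yes, valid partition


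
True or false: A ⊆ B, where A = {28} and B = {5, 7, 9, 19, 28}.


A ⊆ B means every element of A is in B.
All elements of A are in B.
So A ⊆ B.

Yes, A ⊆ B


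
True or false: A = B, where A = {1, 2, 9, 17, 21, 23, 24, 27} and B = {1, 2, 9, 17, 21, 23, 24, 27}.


Two sets are equal iff they have exactly the same elements.
A = {1, 2, 9, 17, 21, 23, 24, 27}
B = {1, 2, 9, 17, 21, 23, 24, 27}
Same elements → A = B

Yes, A = B


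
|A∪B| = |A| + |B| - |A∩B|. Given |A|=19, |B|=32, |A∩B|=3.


|A ∪ B| = |A| + |B| - |A ∩ B|
= 19 + 32 - 3
= 48

|A ∪ B| = 48


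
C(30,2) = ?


C(n,k) = n! / (k!(n-k)!)
C(30,2) = 30! / (2!28!)
= 435

C(30,2) = 435


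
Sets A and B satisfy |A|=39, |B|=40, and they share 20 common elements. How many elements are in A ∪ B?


|A ∪ B| = |A| + |B| - |A ∩ B|
= 39 + 40 - 20
= 59

|A ∪ B| = 59


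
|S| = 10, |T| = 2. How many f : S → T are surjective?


n = |S| = 10, k = |T| = 2. Surjections via inclusion-exclusion:
S(n,k) = Σ(-1)^i × C(k,i) × (k-i)^n, i=0 to k
i=0: (-1)^0×C(2,0)×2^10 = 1024
i=1: (-1)^1×C(2,1)×1^10 = -2
i=2: (-1)^2×C(2,2)×0^10 = 0
Total = 1022

Number of surjections = 1022


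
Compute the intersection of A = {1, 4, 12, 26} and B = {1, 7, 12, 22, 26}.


A ∩ B = elements in both A and B
A = {1, 4, 12, 26}
B = {1, 7, 12, 22, 26}
A ∩ B = {1, 12, 26}

A ∩ B = {1, 12, 26}


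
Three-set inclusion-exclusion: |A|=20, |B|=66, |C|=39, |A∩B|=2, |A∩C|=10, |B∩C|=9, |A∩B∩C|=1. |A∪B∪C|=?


|A∪B∪C| = |A|+|B|+|C| - |A∩B|-|A∩C|-|B∩C| + |A∩B∩C|
= 20+66+39 - 2-10-9 + 1
= 125 - 21 + 1
= 105

|A ∪ B ∪ C| = 105


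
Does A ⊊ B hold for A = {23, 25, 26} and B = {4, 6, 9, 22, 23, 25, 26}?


A ⊂ B requires: A ⊆ B AND A ≠ B.
A ⊆ B? Yes
A = B? No
A ⊂ B: Yes (A is a proper subset of B)

Yes, A ⊂ B


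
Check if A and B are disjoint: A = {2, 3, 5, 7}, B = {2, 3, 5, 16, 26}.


Disjoint means A ∩ B = ∅.
A ∩ B = {2, 3, 5}
A ∩ B ≠ ∅, so A and B are NOT disjoint.

No, A and B are not disjoint (A ∩ B = {2, 3, 5})


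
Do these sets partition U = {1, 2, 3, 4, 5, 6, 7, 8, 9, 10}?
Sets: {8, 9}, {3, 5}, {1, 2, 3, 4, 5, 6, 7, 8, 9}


A partition requires: (1) non-empty parts, (2) pairwise disjoint, (3) union = U
Parts: {8, 9}, {3, 5}, {1, 2, 3, 4, 5, 6, 7, 8, 9}
Union of parts: {1, 2, 3, 4, 5, 6, 7, 8, 9}
U = {1, 2, 3, 4, 5, 6, 7, 8, 9, 10}
All non-empty? True
Pairwise disjoint? False
Covers U? False

No, not a valid partition


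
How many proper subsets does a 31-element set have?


Total subsets = 2^n = 2^31 = 2147483648
Proper subsets exclude the set itself: 2^n - 1
= 2147483648 - 1
= 2147483647

Number of proper subsets = 2147483647


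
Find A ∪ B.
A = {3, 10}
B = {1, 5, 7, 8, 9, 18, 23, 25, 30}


A ∪ B = all elements in A or B (or both)
A = {3, 10}
B = {1, 5, 7, 8, 9, 18, 23, 25, 30}
A ∪ B = {1, 3, 5, 7, 8, 9, 10, 18, 23, 25, 30}

A ∪ B = {1, 3, 5, 7, 8, 9, 10, 18, 23, 25, 30}


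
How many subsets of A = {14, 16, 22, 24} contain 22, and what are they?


A subset of A contains 22 iff the remaining 3 elements form any subset of A \ {22}.
Count: 2^(n-1) = 2^3 = 8
Subsets containing 22: {22}, {14, 22}, {16, 22}, {22, 24}, {14, 16, 22}, {14, 22, 24}, {16, 22, 24}, {14, 16, 22, 24}

Subsets containing 22 (8 total): {22}, {14, 22}, {16, 22}, {22, 24}, {14, 16, 22}, {14, 22, 24}, {16, 22, 24}, {14, 16, 22, 24}


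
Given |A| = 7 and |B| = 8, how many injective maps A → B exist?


An injection sends each of |A| = 7 inputs to a distinct output in B.
# injections = |B|·(|B|-1)·…·(|B|-|A|+1) = 8! / (8 - 7)!
= 8 × 7 × 6 × 5 × 4 × 3 × 2
= 40320

Number of injections = 40320


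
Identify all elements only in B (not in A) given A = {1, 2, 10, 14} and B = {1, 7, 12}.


A = {1, 2, 10, 14}
B = {1, 7, 12}
Region: only in B (not in A)
Elements: {7, 12}

Elements only in B (not in A): {7, 12}


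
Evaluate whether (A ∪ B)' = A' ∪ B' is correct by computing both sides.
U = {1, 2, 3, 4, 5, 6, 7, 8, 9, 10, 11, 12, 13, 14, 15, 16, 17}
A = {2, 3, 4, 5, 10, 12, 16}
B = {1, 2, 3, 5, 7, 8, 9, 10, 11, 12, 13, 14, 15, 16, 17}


LHS: A ∪ B = {1, 2, 3, 4, 5, 7, 8, 9, 10, 11, 12, 13, 14, 15, 16, 17}
(A ∪ B)' = U \ (A ∪ B) = {6}
A' = {1, 6, 7, 8, 9, 11, 13, 14, 15, 17}, B' = {4, 6}
Claimed RHS: A' ∪ B' = {1, 4, 6, 7, 8, 9, 11, 13, 14, 15, 17}
Identity is INVALID: LHS = {6} but the RHS claimed here equals {1, 4, 6, 7, 8, 9, 11, 13, 14, 15, 17}. The correct form is (A ∪ B)' = A' ∩ B'.

Identity is invalid: (A ∪ B)' = {6} but A' ∪ B' = {1, 4, 6, 7, 8, 9, 11, 13, 14, 15, 17}. The correct De Morgan law is (A ∪ B)' = A' ∩ B'.


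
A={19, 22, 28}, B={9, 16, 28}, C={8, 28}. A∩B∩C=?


A ∩ B = {28}
(A ∩ B) ∩ C = {28}

A ∩ B ∩ C = {28}


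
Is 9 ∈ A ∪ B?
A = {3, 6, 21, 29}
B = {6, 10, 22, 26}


A = {3, 6, 21, 29}, B = {6, 10, 22, 26}
A ∪ B = all elements in A or B
A ∪ B = {3, 6, 10, 21, 22, 26, 29}
Checking if 9 ∈ A ∪ B
9 is not in A ∪ B → False

9 ∉ A ∪ B


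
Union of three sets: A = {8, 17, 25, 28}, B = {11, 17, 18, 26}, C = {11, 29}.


A ∪ B = {8, 11, 17, 18, 25, 26, 28}
(A ∪ B) ∪ C = {8, 11, 17, 18, 25, 26, 28, 29}

A ∪ B ∪ C = {8, 11, 17, 18, 25, 26, 28, 29}


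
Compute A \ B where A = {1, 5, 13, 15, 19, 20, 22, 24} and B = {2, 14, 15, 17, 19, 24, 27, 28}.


A \ B = elements in A but not in B
A = {1, 5, 13, 15, 19, 20, 22, 24}
B = {2, 14, 15, 17, 19, 24, 27, 28}
Remove from A any elements in B
A \ B = {1, 5, 13, 20, 22}

A \ B = {1, 5, 13, 20, 22}


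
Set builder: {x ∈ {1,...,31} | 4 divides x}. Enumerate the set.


Checking each candidate:
Condition: multiples of 4 in {1,...,31}
Result = {4, 8, 12, 16, 20, 24, 28}

{4, 8, 12, 16, 20, 24, 28}


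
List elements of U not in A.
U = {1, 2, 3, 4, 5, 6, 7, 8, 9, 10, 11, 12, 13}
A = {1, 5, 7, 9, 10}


Aᶜ = U \ A = elements in U but not in A
U = {1, 2, 3, 4, 5, 6, 7, 8, 9, 10, 11, 12, 13}
A = {1, 5, 7, 9, 10}
Aᶜ = {2, 3, 4, 6, 8, 11, 12, 13}

Aᶜ = {2, 3, 4, 6, 8, 11, 12, 13}


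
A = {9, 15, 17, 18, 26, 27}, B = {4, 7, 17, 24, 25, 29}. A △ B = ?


A △ B = (A \ B) ∪ (B \ A) = elements in exactly one of A or B
A \ B = {9, 15, 18, 26, 27}
B \ A = {4, 7, 24, 25, 29}
A △ B = {4, 7, 9, 15, 18, 24, 25, 26, 27, 29}

A △ B = {4, 7, 9, 15, 18, 24, 25, 26, 27, 29}


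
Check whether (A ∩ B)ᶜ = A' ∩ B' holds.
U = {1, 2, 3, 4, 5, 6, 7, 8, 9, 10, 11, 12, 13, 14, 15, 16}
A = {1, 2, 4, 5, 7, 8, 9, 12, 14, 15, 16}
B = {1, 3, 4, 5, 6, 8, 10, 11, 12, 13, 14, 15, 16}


LHS: A ∩ B = {1, 4, 5, 8, 12, 14, 15, 16}
(A ∩ B)' = U \ (A ∩ B) = {2, 3, 6, 7, 9, 10, 11, 13}
A' = {3, 6, 10, 11, 13}, B' = {2, 7, 9}
Claimed RHS: A' ∩ B' = ∅
Identity is INVALID: LHS = {2, 3, 6, 7, 9, 10, 11, 13} but the RHS claimed here equals ∅. The correct form is (A ∩ B)' = A' ∪ B'.

Identity is invalid: (A ∩ B)' = {2, 3, 6, 7, 9, 10, 11, 13} but A' ∩ B' = ∅. The correct De Morgan law is (A ∩ B)' = A' ∪ B'.


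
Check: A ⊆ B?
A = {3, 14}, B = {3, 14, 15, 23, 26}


A ⊆ B means every element of A is in B.
All elements of A are in B.
So A ⊆ B.

Yes, A ⊆ B


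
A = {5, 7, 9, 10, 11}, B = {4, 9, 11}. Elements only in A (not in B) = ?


A = {5, 7, 9, 10, 11}
B = {4, 9, 11}
Region: only in A (not in B)
Elements: {5, 7, 10}

Elements only in A (not in B): {5, 7, 10}


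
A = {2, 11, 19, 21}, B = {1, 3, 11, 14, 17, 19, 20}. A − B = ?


A \ B = elements in A but not in B
A = {2, 11, 19, 21}
B = {1, 3, 11, 14, 17, 19, 20}
Remove from A any elements in B
A \ B = {2, 21}

A \ B = {2, 21}


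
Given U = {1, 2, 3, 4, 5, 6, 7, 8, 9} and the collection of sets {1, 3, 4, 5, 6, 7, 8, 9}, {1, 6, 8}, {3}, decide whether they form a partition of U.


A partition requires: (1) non-empty parts, (2) pairwise disjoint, (3) union = U
Parts: {1, 3, 4, 5, 6, 7, 8, 9}, {1, 6, 8}, {3}
Union of parts: {1, 3, 4, 5, 6, 7, 8, 9}
U = {1, 2, 3, 4, 5, 6, 7, 8, 9}
All non-empty? True
Pairwise disjoint? False
Covers U? False

No, not a valid partition


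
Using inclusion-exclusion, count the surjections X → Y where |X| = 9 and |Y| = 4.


n = |X| = 9, k = |Y| = 4. Surjections via inclusion-exclusion:
S(n,k) = Σ(-1)^i × C(k,i) × (k-i)^n, i=0 to k
i=0: (-1)^0×C(4,0)×4^9 = 262144
i=1: (-1)^1×C(4,1)×3^9 = -78732
i=2: (-1)^2×C(4,2)×2^9 = 3072
i=3: (-1)^3×C(4,3)×1^9 = -4
i=4: (-1)^4×C(4,4)×0^9 = 0
Total = 186480

Number of surjections = 186480


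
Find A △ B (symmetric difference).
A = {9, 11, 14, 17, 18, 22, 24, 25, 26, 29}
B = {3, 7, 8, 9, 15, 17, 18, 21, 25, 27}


A △ B = (A \ B) ∪ (B \ A) = elements in exactly one of A or B
A \ B = {11, 14, 22, 24, 26, 29}
B \ A = {3, 7, 8, 15, 21, 27}
A △ B = {3, 7, 8, 11, 14, 15, 21, 22, 24, 26, 27, 29}

A △ B = {3, 7, 8, 11, 14, 15, 21, 22, 24, 26, 27, 29}


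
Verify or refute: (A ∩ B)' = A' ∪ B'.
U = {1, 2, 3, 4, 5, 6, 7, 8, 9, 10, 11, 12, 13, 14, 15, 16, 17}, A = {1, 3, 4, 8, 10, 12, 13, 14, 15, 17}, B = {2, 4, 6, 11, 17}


LHS: A ∩ B = {4, 17}
(A ∩ B)' = U \ (A ∩ B) = {1, 2, 3, 5, 6, 7, 8, 9, 10, 11, 12, 13, 14, 15, 16}
A' = {2, 5, 6, 7, 9, 11, 16}, B' = {1, 3, 5, 7, 8, 9, 10, 12, 13, 14, 15, 16}
Claimed RHS: A' ∪ B' = {1, 2, 3, 5, 6, 7, 8, 9, 10, 11, 12, 13, 14, 15, 16}
Identity is VALID: LHS = RHS = {1, 2, 3, 5, 6, 7, 8, 9, 10, 11, 12, 13, 14, 15, 16} ✓

Identity is valid. (A ∩ B)' = A' ∪ B' = {1, 2, 3, 5, 6, 7, 8, 9, 10, 11, 12, 13, 14, 15, 16}


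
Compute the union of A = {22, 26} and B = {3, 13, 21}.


A ∪ B = all elements in A or B (or both)
A = {22, 26}
B = {3, 13, 21}
A ∪ B = {3, 13, 21, 22, 26}

A ∪ B = {3, 13, 21, 22, 26}


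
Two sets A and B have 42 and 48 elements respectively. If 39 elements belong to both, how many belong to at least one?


|A ∪ B| = |A| + |B| - |A ∩ B|
= 42 + 48 - 39
= 51

|A ∪ B| = 51


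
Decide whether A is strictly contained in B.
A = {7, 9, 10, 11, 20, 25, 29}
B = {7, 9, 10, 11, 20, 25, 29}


A ⊂ B requires: A ⊆ B AND A ≠ B.
A ⊆ B? Yes
A = B? Yes
A = B, so A is not a PROPER subset.

No, A is not a proper subset of B


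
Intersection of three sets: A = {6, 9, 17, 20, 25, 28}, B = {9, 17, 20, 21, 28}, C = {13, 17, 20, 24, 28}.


A ∩ B = {9, 17, 20, 28}
(A ∩ B) ∩ C = {17, 20, 28}

A ∩ B ∩ C = {17, 20, 28}


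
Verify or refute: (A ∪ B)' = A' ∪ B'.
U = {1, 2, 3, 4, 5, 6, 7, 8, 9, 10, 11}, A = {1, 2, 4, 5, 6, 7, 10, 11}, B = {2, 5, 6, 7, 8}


LHS: A ∪ B = {1, 2, 4, 5, 6, 7, 8, 10, 11}
(A ∪ B)' = U \ (A ∪ B) = {3, 9}
A' = {3, 8, 9}, B' = {1, 3, 4, 9, 10, 11}
Claimed RHS: A' ∪ B' = {1, 3, 4, 8, 9, 10, 11}
Identity is INVALID: LHS = {3, 9} but the RHS claimed here equals {1, 3, 4, 8, 9, 10, 11}. The correct form is (A ∪ B)' = A' ∩ B'.

Identity is invalid: (A ∪ B)' = {3, 9} but A' ∪ B' = {1, 3, 4, 8, 9, 10, 11}. The correct De Morgan law is (A ∪ B)' = A' ∩ B'.


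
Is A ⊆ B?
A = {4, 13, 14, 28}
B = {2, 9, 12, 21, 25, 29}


A ⊆ B means every element of A is in B.
Elements in A not in B: {4, 13, 14, 28}
So A ⊄ B.

No, A ⊄ B


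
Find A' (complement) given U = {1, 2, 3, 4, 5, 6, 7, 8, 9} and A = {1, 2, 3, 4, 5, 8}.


Aᶜ = U \ A = elements in U but not in A
U = {1, 2, 3, 4, 5, 6, 7, 8, 9}
A = {1, 2, 3, 4, 5, 8}
Aᶜ = {6, 7, 9}

Aᶜ = {6, 7, 9}


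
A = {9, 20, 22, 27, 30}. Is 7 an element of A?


A = {9, 20, 22, 27, 30}
Checking if 7 is in A
7 is not in A → False

7 ∉ A


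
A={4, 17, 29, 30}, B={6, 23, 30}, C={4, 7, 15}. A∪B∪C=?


A ∪ B = {4, 6, 17, 23, 29, 30}
(A ∪ B) ∪ C = {4, 6, 7, 15, 17, 23, 29, 30}

A ∪ B ∪ C = {4, 6, 7, 15, 17, 23, 29, 30}


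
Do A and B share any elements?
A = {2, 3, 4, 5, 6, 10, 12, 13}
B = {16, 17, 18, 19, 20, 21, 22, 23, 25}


Disjoint means A ∩ B = ∅.
A ∩ B = ∅
A ∩ B = ∅, so A and B are disjoint.

No — A and B share no elements (A ∩ B = ∅), so they are disjoint


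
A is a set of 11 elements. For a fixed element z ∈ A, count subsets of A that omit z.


Subsets of A avoiding z are subsets of A \ {z}, which has 10 elements.
Count = 2^(n-1) = 2^10
= 1024

Number of subsets avoiding z = 1024


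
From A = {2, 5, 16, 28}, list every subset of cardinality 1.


|A| = 4, so A has C(4,1) = 4 subsets of size 1.
Enumerate by choosing 1 elements from A at a time:
{2}, {5}, {16}, {28}

1-element subsets (4 total): {2}, {5}, {16}, {28}


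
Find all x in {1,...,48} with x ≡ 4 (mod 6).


Checking each candidate:
Condition: x in {1,...,48} with x ≡ 4 (mod 6)
Result = {4, 10, 16, 22, 28, 34, 40, 46}

{4, 10, 16, 22, 28, 34, 40, 46}


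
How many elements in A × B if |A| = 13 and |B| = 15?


|A × B| = |A| × |B|
= 13 × 15
= 195

|A × B| = 195


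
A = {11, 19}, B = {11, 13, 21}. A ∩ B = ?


A ∩ B = elements in both A and B
A = {11, 19}
B = {11, 13, 21}
A ∩ B = {11}

A ∩ B = {11}


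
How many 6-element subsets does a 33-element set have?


C(n,k) = n! / (k!(n-k)!)
C(33,6) = 33! / (6!27!)
= 1107568

C(33,6) = 1107568


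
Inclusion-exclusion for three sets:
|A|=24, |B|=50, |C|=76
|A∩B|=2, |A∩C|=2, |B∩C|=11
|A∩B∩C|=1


|A∪B∪C| = |A|+|B|+|C| - |A∩B|-|A∩C|-|B∩C| + |A∩B∩C|
= 24+50+76 - 2-2-11 + 1
= 150 - 15 + 1
= 136

|A ∪ B ∪ C| = 136


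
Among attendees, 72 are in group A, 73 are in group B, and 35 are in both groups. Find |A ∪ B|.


|A ∪ B| = |A| + |B| - |A ∩ B|
= 72 + 73 - 35
= 110

|A ∪ B| = 110


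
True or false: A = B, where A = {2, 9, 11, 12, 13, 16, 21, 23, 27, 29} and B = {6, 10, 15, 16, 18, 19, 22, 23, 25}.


Two sets are equal iff they have exactly the same elements.
A = {2, 9, 11, 12, 13, 16, 21, 23, 27, 29}
B = {6, 10, 15, 16, 18, 19, 22, 23, 25}
Differences: {2, 6, 9, 10, 11, 12, 13, 15, 18, 19, 21, 22, 25, 27, 29}
A ≠ B

No, A ≠ B


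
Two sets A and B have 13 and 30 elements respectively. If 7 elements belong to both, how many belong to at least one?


|A ∪ B| = |A| + |B| - |A ∩ B|
= 13 + 30 - 7
= 36

|A ∪ B| = 36


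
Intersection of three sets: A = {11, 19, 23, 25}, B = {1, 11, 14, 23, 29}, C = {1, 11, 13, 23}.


A ∩ B = {11, 23}
(A ∩ B) ∩ C = {11, 23}

A ∩ B ∩ C = {11, 23}


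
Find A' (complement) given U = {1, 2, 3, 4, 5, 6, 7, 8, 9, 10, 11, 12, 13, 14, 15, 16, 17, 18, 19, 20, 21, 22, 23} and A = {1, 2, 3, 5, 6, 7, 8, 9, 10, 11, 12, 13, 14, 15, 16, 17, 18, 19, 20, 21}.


Aᶜ = U \ A = elements in U but not in A
U = {1, 2, 3, 4, 5, 6, 7, 8, 9, 10, 11, 12, 13, 14, 15, 16, 17, 18, 19, 20, 21, 22, 23}
A = {1, 2, 3, 5, 6, 7, 8, 9, 10, 11, 12, 13, 14, 15, 16, 17, 18, 19, 20, 21}
Aᶜ = {4, 22, 23}

Aᶜ = {4, 22, 23}


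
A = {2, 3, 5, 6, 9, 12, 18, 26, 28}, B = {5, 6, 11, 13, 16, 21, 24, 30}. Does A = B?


Two sets are equal iff they have exactly the same elements.
A = {2, 3, 5, 6, 9, 12, 18, 26, 28}
B = {5, 6, 11, 13, 16, 21, 24, 30}
Differences: {2, 3, 9, 11, 12, 13, 16, 18, 21, 24, 26, 28, 30}
A ≠ B

No, A ≠ B


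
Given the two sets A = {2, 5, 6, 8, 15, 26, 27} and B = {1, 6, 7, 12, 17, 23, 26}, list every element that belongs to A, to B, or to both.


A ∪ B = all elements in A or B (or both)
A = {2, 5, 6, 8, 15, 26, 27}
B = {1, 6, 7, 12, 17, 23, 26}
A ∪ B = {1, 2, 5, 6, 7, 8, 12, 15, 17, 23, 26, 27}

A ∪ B = {1, 2, 5, 6, 7, 8, 12, 15, 17, 23, 26, 27}


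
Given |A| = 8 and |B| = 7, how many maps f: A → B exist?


Each of |A| = 8 inputs maps to any of |B| = 7 outputs.
# functions = |B|^|A| = 7^8
= 5764801

Number of functions = 5764801


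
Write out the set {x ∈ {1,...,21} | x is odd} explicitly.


Checking each candidate:
Condition: odd numbers in {1,...,21}
Result = {1, 3, 5, 7, 9, 11, 13, 15, 17, 19, 21}

{1, 3, 5, 7, 9, 11, 13, 15, 17, 19, 21}


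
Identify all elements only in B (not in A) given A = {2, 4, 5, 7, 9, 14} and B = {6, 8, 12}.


A = {2, 4, 5, 7, 9, 14}
B = {6, 8, 12}
Region: only in B (not in A)
Elements: {6, 8, 12}

Elements only in B (not in A): {6, 8, 12}


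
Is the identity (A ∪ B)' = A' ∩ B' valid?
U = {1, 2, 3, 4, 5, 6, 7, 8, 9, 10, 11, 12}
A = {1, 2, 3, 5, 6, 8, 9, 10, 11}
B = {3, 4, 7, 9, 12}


LHS: A ∪ B = {1, 2, 3, 4, 5, 6, 7, 8, 9, 10, 11, 12}
(A ∪ B)' = U \ (A ∪ B) = ∅
A' = {4, 7, 12}, B' = {1, 2, 5, 6, 8, 10, 11}
Claimed RHS: A' ∩ B' = ∅
Identity is VALID: LHS = RHS = ∅ ✓

Identity is valid. (A ∪ B)' = A' ∩ B' = ∅


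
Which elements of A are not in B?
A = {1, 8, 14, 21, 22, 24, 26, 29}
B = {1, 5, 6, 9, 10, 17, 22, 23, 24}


A \ B = elements in A but not in B
A = {1, 8, 14, 21, 22, 24, 26, 29}
B = {1, 5, 6, 9, 10, 17, 22, 23, 24}
Remove from A any elements in B
A \ B = {8, 14, 21, 26, 29}

A \ B = {8, 14, 21, 26, 29}


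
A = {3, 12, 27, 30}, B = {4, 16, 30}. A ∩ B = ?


A ∩ B = elements in both A and B
A = {3, 12, 27, 30}
B = {4, 16, 30}
A ∩ B = {30}

A ∩ B = {30}


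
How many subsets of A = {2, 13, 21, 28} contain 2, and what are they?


A subset of A contains 2 iff the remaining 3 elements form any subset of A \ {2}.
Count: 2^(n-1) = 2^3 = 8
Subsets containing 2: {2}, {2, 13}, {2, 21}, {2, 28}, {2, 13, 21}, {2, 13, 28}, {2, 21, 28}, {2, 13, 21, 28}

Subsets containing 2 (8 total): {2}, {2, 13}, {2, 21}, {2, 28}, {2, 13, 21}, {2, 13, 28}, {2, 21, 28}, {2, 13, 21, 28}


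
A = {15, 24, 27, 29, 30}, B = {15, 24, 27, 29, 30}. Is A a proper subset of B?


A ⊂ B requires: A ⊆ B AND A ≠ B.
A ⊆ B? Yes
A = B? Yes
A = B, so A is not a PROPER subset.

No, A is not a proper subset of B


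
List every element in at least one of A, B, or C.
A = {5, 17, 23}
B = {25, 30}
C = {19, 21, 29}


A ∪ B = {5, 17, 23, 25, 30}
(A ∪ B) ∪ C = {5, 17, 19, 21, 23, 25, 29, 30}

A ∪ B ∪ C = {5, 17, 19, 21, 23, 25, 29, 30}


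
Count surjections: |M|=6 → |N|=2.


n = |M| = 6, k = |N| = 2. Surjections via inclusion-exclusion:
S(n,k) = Σ(-1)^i × C(k,i) × (k-i)^n, i=0 to k
i=0: (-1)^0×C(2,0)×2^6 = 64
i=1: (-1)^1×C(2,1)×1^6 = -2
i=2: (-1)^2×C(2,2)×0^6 = 0
Total = 62

Number of surjections = 62


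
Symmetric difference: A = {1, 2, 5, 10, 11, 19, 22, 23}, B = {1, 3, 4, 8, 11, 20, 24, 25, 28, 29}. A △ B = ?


A △ B = (A \ B) ∪ (B \ A) = elements in exactly one of A or B
A \ B = {2, 5, 10, 19, 22, 23}
B \ A = {3, 4, 8, 20, 24, 25, 28, 29}
A △ B = {2, 3, 4, 5, 8, 10, 19, 20, 22, 23, 24, 25, 28, 29}

A △ B = {2, 3, 4, 5, 8, 10, 19, 20, 22, 23, 24, 25, 28, 29}


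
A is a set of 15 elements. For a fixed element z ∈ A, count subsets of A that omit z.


Subsets of A avoiding z are subsets of A \ {z}, which has 14 elements.
Count = 2^(n-1) = 2^14
= 16384

Number of subsets avoiding z = 16384


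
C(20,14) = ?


C(n,k) = n! / (k!(n-k)!)
C(20,14) = 20! / (14!6!)
= 38760

C(20,14) = 38760


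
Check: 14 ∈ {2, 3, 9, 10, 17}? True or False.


A = {2, 3, 9, 10, 17}
Checking if 14 is in A
14 is not in A → False

14 ∉ A


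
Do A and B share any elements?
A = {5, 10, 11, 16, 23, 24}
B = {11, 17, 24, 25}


Disjoint means A ∩ B = ∅.
A ∩ B = {11, 24}
A ∩ B ≠ ∅, so A and B are NOT disjoint.

Yes — A and B share the element(s) of A ∩ B = {11, 24}, so they are not disjoint


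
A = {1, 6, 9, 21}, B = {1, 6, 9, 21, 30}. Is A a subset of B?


A ⊆ B means every element of A is in B.
All elements of A are in B.
So A ⊆ B.

Yes, A ⊆ B


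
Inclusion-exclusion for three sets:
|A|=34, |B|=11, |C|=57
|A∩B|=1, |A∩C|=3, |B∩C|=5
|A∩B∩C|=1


|A∪B∪C| = |A|+|B|+|C| - |A∩B|-|A∩C|-|B∩C| + |A∩B∩C|
= 34+11+57 - 1-3-5 + 1
= 102 - 9 + 1
= 94

|A ∪ B ∪ C| = 94


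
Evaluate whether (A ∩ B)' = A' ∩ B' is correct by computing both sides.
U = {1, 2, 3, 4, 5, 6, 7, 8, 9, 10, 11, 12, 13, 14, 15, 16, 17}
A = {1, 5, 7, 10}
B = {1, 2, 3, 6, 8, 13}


LHS: A ∩ B = {1}
(A ∩ B)' = U \ (A ∩ B) = {2, 3, 4, 5, 6, 7, 8, 9, 10, 11, 12, 13, 14, 15, 16, 17}
A' = {2, 3, 4, 6, 8, 9, 11, 12, 13, 14, 15, 16, 17}, B' = {4, 5, 7, 9, 10, 11, 12, 14, 15, 16, 17}
Claimed RHS: A' ∩ B' = {4, 9, 11, 12, 14, 15, 16, 17}
Identity is INVALID: LHS = {2, 3, 4, 5, 6, 7, 8, 9, 10, 11, 12, 13, 14, 15, 16, 17} but the RHS claimed here equals {4, 9, 11, 12, 14, 15, 16, 17}. The correct form is (A ∩ B)' = A' ∪ B'.

Identity is invalid: (A ∩ B)' = {2, 3, 4, 5, 6, 7, 8, 9, 10, 11, 12, 13, 14, 15, 16, 17} but A' ∩ B' = {4, 9, 11, 12, 14, 15, 16, 17}. The correct De Morgan law is (A ∩ B)' = A' ∪ B'.


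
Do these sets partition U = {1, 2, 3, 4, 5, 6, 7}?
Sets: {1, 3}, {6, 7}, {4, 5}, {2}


A partition requires: (1) non-empty parts, (2) pairwise disjoint, (3) union = U
Parts: {1, 3}, {6, 7}, {4, 5}, {2}
Union of parts: {1, 2, 3, 4, 5, 6, 7}
U = {1, 2, 3, 4, 5, 6, 7}
All non-empty? True
Pairwise disjoint? True
Covers U? True

Yes, valid partition


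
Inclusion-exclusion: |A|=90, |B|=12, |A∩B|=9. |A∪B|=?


|A ∪ B| = |A| + |B| - |A ∩ B|
= 90 + 12 - 9
= 93

|A ∪ B| = 93


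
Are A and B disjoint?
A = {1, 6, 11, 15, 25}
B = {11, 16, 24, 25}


Disjoint means A ∩ B = ∅.
A ∩ B = {11, 25}
A ∩ B ≠ ∅, so A and B are NOT disjoint.

No, A and B are not disjoint (A ∩ B = {11, 25})


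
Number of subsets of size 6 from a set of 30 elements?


C(n,k) = n! / (k!(n-k)!)
C(30,6) = 30! / (6!24!)
= 593775

C(30,6) = 593775


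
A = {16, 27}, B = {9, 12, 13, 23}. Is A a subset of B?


A ⊆ B means every element of A is in B.
Elements in A not in B: {16, 27}
So A ⊄ B.

No, A ⊄ B


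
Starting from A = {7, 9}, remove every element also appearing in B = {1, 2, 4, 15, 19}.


A \ B = elements in A but not in B
A = {7, 9}
B = {1, 2, 4, 15, 19}
Remove from A any elements in B
A \ B = {7, 9}

A \ B = {7, 9}


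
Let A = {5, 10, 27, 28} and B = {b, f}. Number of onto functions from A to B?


n = |A| = 4, k = |B| = 2. Surjections via inclusion-exclusion:
S(n,k) = Σ(-1)^i × C(k,i) × (k-i)^n, i=0 to k
i=0: (-1)^0×C(2,0)×2^4 = 16
i=1: (-1)^1×C(2,1)×1^4 = -2
i=2: (-1)^2×C(2,2)×0^4 = 0
Total = 14

Number of surjections = 14


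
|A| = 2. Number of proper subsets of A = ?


Total subsets = 2^n = 2^2 = 4
Proper subsets exclude the set itself: 2^n - 1
= 4 - 1
= 3

Number of proper subsets = 3


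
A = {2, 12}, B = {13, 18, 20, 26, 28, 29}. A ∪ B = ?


A ∪ B = all elements in A or B (or both)
A = {2, 12}
B = {13, 18, 20, 26, 28, 29}
A ∪ B = {2, 12, 13, 18, 20, 26, 28, 29}

A ∪ B = {2, 12, 13, 18, 20, 26, 28, 29}


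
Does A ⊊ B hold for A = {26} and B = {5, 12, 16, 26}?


A ⊂ B requires: A ⊆ B AND A ≠ B.
A ⊆ B? Yes
A = B? No
A ⊂ B: Yes (A is a proper subset of B)

Yes, A ⊂ B


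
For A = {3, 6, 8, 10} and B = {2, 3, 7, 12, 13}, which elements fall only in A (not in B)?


A = {3, 6, 8, 10}
B = {2, 3, 7, 12, 13}
Region: only in A (not in B)
Elements: {6, 8, 10}

Elements only in A (not in B): {6, 8, 10}


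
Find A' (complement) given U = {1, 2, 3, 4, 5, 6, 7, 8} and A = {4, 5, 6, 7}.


Aᶜ = U \ A = elements in U but not in A
U = {1, 2, 3, 4, 5, 6, 7, 8}
A = {4, 5, 6, 7}
Aᶜ = {1, 2, 3, 8}

Aᶜ = {1, 2, 3, 8}


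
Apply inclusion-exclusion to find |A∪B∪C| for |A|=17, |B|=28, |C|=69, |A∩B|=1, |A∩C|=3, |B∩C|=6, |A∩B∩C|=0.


|A∪B∪C| = |A|+|B|+|C| - |A∩B|-|A∩C|-|B∩C| + |A∩B∩C|
= 17+28+69 - 1-3-6 + 0
= 114 - 10 + 0
= 104

|A ∪ B ∪ C| = 104


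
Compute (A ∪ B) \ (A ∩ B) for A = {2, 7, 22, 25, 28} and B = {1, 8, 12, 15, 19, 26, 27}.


A △ B = (A \ B) ∪ (B \ A) = elements in exactly one of A or B
A \ B = {2, 7, 22, 25, 28}
B \ A = {1, 8, 12, 15, 19, 26, 27}
A △ B = {1, 2, 7, 8, 12, 15, 19, 22, 25, 26, 27, 28}

A △ B = {1, 2, 7, 8, 12, 15, 19, 22, 25, 26, 27, 28}


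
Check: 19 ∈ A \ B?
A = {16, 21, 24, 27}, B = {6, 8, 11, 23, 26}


A = {16, 21, 24, 27}, B = {6, 8, 11, 23, 26}
A \ B = elements in A but not in B
A \ B = {16, 21, 24, 27}
Checking if 19 ∈ A \ B
19 is not in A \ B → False

19 ∉ A \ B


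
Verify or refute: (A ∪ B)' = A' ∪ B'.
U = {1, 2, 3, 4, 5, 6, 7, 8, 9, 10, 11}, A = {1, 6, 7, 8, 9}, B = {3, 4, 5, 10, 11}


LHS: A ∪ B = {1, 3, 4, 5, 6, 7, 8, 9, 10, 11}
(A ∪ B)' = U \ (A ∪ B) = {2}
A' = {2, 3, 4, 5, 10, 11}, B' = {1, 2, 6, 7, 8, 9}
Claimed RHS: A' ∪ B' = {1, 2, 3, 4, 5, 6, 7, 8, 9, 10, 11}
Identity is INVALID: LHS = {2} but the RHS claimed here equals {1, 2, 3, 4, 5, 6, 7, 8, 9, 10, 11}. The correct form is (A ∪ B)' = A' ∩ B'.

Identity is invalid: (A ∪ B)' = {2} but A' ∪ B' = {1, 2, 3, 4, 5, 6, 7, 8, 9, 10, 11}. The correct De Morgan law is (A ∪ B)' = A' ∩ B'.


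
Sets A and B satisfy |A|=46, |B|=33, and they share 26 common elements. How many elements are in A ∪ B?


|A ∪ B| = |A| + |B| - |A ∩ B|
= 46 + 33 - 26
= 53

|A ∪ B| = 53


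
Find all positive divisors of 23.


Checking each candidate:
Condition: positive divisors of 23
Result = {1, 23}

{1, 23}


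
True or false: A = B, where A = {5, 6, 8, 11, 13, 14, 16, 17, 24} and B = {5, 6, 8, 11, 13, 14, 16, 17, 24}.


Two sets are equal iff they have exactly the same elements.
A = {5, 6, 8, 11, 13, 14, 16, 17, 24}
B = {5, 6, 8, 11, 13, 14, 16, 17, 24}
Same elements → A = B

Yes, A = B


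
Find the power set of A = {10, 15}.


|A| = 2, so |P(A)| = 2^2 = 4
Enumerate subsets by cardinality (0 to 2):
∅, {10}, {15}, {10, 15}

P(A) has 4 subsets: ∅, {10}, {15}, {10, 15}


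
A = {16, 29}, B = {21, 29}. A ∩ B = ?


A ∩ B = elements in both A and B
A = {16, 29}
B = {21, 29}
A ∩ B = {29}

A ∩ B = {29}


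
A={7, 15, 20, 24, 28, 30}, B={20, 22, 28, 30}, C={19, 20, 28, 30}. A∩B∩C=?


A ∩ B = {20, 28, 30}
(A ∩ B) ∩ C = {20, 28, 30}

A ∩ B ∩ C = {20, 28, 30}


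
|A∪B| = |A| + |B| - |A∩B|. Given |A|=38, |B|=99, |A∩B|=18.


|A ∪ B| = |A| + |B| - |A ∩ B|
= 38 + 99 - 18
= 119

|A ∪ B| = 119


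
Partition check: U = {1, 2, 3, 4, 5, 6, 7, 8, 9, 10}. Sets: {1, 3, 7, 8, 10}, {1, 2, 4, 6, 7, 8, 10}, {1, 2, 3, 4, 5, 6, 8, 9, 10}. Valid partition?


A partition requires: (1) non-empty parts, (2) pairwise disjoint, (3) union = U
Parts: {1, 3, 7, 8, 10}, {1, 2, 4, 6, 7, 8, 10}, {1, 2, 3, 4, 5, 6, 8, 9, 10}
Union of parts: {1, 2, 3, 4, 5, 6, 7, 8, 9, 10}
U = {1, 2, 3, 4, 5, 6, 7, 8, 9, 10}
All non-empty? True
Pairwise disjoint? False
Covers U? True

No, not a valid partition


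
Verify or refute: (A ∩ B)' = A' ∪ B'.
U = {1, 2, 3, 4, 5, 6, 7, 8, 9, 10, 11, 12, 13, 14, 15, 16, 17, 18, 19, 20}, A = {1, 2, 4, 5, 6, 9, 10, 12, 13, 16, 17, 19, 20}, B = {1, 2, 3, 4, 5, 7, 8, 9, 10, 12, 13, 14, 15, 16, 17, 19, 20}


LHS: A ∩ B = {1, 2, 4, 5, 9, 10, 12, 13, 16, 17, 19, 20}
(A ∩ B)' = U \ (A ∩ B) = {3, 6, 7, 8, 11, 14, 15, 18}
A' = {3, 7, 8, 11, 14, 15, 18}, B' = {6, 11, 18}
Claimed RHS: A' ∪ B' = {3, 6, 7, 8, 11, 14, 15, 18}
Identity is VALID: LHS = RHS = {3, 6, 7, 8, 11, 14, 15, 18} ✓

Identity is valid. (A ∩ B)' = A' ∪ B' = {3, 6, 7, 8, 11, 14, 15, 18}


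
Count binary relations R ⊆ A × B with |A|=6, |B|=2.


A relation from A to B is any subset of A × B.
|A × B| = 6 × 2 = 12
# relations = 2^|A × B| = 2^12 = 4096

Number of relations = 4096


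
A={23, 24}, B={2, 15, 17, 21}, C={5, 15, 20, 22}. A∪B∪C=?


A ∪ B = {2, 15, 17, 21, 23, 24}
(A ∪ B) ∪ C = {2, 5, 15, 17, 20, 21, 22, 23, 24}

A ∪ B ∪ C = {2, 5, 15, 17, 20, 21, 22, 23, 24}


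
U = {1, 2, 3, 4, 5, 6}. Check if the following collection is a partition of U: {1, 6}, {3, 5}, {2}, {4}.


A partition requires: (1) non-empty parts, (2) pairwise disjoint, (3) union = U
Parts: {1, 6}, {3, 5}, {2}, {4}
Union of parts: {1, 2, 3, 4, 5, 6}
U = {1, 2, 3, 4, 5, 6}
All non-empty? True
Pairwise disjoint? True
Covers U? True

Yes, valid partition


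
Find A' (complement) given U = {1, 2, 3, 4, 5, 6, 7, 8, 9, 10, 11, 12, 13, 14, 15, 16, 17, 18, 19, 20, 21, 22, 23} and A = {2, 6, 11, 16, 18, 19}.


Aᶜ = U \ A = elements in U but not in A
U = {1, 2, 3, 4, 5, 6, 7, 8, 9, 10, 11, 12, 13, 14, 15, 16, 17, 18, 19, 20, 21, 22, 23}
A = {2, 6, 11, 16, 18, 19}
Aᶜ = {1, 3, 4, 5, 7, 8, 9, 10, 12, 13, 14, 15, 17, 20, 21, 22, 23}

Aᶜ = {1, 3, 4, 5, 7, 8, 9, 10, 12, 13, 14, 15, 17, 20, 21, 22, 23}


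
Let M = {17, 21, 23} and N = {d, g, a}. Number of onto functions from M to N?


n = |M| = 3, k = |N| = 3. Surjections via inclusion-exclusion:
S(n,k) = Σ(-1)^i × C(k,i) × (k-i)^n, i=0 to k
i=0: (-1)^0×C(3,0)×3^3 = 27
i=1: (-1)^1×C(3,1)×2^3 = -24
i=2: (-1)^2×C(3,2)×1^3 = 3
i=3: (-1)^3×C(3,3)×0^3 = 0
Total = 6

Number of surjections = 6


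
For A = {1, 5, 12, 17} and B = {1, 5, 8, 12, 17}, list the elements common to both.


A ∩ B = elements in both A and B
A = {1, 5, 12, 17}
B = {1, 5, 8, 12, 17}
A ∩ B = {1, 5, 12, 17}

A ∩ B = {1, 5, 12, 17}


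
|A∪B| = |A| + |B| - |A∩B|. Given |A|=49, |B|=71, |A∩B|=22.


|A ∪ B| = |A| + |B| - |A ∩ B|
= 49 + 71 - 22
= 98

|A ∪ B| = 98


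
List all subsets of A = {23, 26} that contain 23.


A subset of A contains 23 iff the remaining 1 elements form any subset of A \ {23}.
Count: 2^(n-1) = 2^1 = 2
Subsets containing 23: {23}, {23, 26}

Subsets containing 23 (2 total): {23}, {23, 26}


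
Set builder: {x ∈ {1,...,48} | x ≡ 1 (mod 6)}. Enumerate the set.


Checking each candidate:
Condition: x in {1,...,48} with x ≡ 1 (mod 6)
Result = {1, 7, 13, 19, 25, 31, 37, 43}

{1, 7, 13, 19, 25, 31, 37, 43}


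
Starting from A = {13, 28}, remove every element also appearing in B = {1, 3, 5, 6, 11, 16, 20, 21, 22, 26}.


A \ B = elements in A but not in B
A = {13, 28}
B = {1, 3, 5, 6, 11, 16, 20, 21, 22, 26}
Remove from A any elements in B
A \ B = {13, 28}

A \ B = {13, 28}


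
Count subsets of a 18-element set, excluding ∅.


Total subsets = 2^n = 2^18 = 262144
Non-empty subsets exclude the empty set: 2^n - 1
= 262144 - 1
= 262143

Number of non-empty subsets = 262143


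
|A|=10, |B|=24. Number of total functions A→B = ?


Each of |A| = 10 inputs maps to any of |B| = 24 outputs.
# functions = |B|^|A| = 24^10
= 63403380965376

Number of functions = 63403380965376


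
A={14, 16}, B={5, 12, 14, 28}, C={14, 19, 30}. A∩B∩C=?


A ∩ B = {14}
(A ∩ B) ∩ C = {14}

A ∩ B ∩ C = {14}


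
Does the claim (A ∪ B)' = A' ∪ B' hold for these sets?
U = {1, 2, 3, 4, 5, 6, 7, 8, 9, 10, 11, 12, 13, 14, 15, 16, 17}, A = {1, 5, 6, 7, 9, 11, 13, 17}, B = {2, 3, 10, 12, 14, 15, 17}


LHS: A ∪ B = {1, 2, 3, 5, 6, 7, 9, 10, 11, 12, 13, 14, 15, 17}
(A ∪ B)' = U \ (A ∪ B) = {4, 8, 16}
A' = {2, 3, 4, 8, 10, 12, 14, 15, 16}, B' = {1, 4, 5, 6, 7, 8, 9, 11, 13, 16}
Claimed RHS: A' ∪ B' = {1, 2, 3, 4, 5, 6, 7, 8, 9, 10, 11, 12, 13, 14, 15, 16}
Identity is INVALID: LHS = {4, 8, 16} but the RHS claimed here equals {1, 2, 3, 4, 5, 6, 7, 8, 9, 10, 11, 12, 13, 14, 15, 16}. The correct form is (A ∪ B)' = A' ∩ B'.

Identity is invalid: (A ∪ B)' = {4, 8, 16} but A' ∪ B' = {1, 2, 3, 4, 5, 6, 7, 8, 9, 10, 11, 12, 13, 14, 15, 16}. The correct De Morgan law is (A ∪ B)' = A' ∩ B'.


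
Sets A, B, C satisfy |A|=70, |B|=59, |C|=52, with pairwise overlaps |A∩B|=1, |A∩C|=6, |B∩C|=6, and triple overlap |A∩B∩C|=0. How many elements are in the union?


|A∪B∪C| = |A|+|B|+|C| - |A∩B|-|A∩C|-|B∩C| + |A∩B∩C|
= 70+59+52 - 1-6-6 + 0
= 181 - 13 + 0
= 168

|A ∪ B ∪ C| = 168


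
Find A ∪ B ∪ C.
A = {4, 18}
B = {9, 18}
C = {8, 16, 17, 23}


A ∪ B = {4, 9, 18}
(A ∪ B) ∪ C = {4, 8, 9, 16, 17, 18, 23}

A ∪ B ∪ C = {4, 8, 9, 16, 17, 18, 23}


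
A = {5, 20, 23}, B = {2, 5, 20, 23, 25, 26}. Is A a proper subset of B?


A ⊂ B requires: A ⊆ B AND A ≠ B.
A ⊆ B? Yes
A = B? No
A ⊂ B: Yes (A is a proper subset of B)

Yes, A ⊂ B


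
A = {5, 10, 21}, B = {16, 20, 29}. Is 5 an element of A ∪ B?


A = {5, 10, 21}, B = {16, 20, 29}
A ∪ B = all elements in A or B
A ∪ B = {5, 10, 16, 20, 21, 29}
Checking if 5 ∈ A ∪ B
5 is in A ∪ B → True

5 ∈ A ∪ B


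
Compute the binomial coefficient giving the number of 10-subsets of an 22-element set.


C(n,k) = n! / (k!(n-k)!)
C(22,10) = 22! / (10!12!)
= 646646

C(22,10) = 646646


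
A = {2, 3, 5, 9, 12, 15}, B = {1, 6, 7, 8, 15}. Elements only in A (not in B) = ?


A = {2, 3, 5, 9, 12, 15}
B = {1, 6, 7, 8, 15}
Region: only in A (not in B)
Elements: {2, 3, 5, 9, 12}

Elements only in A (not in B): {2, 3, 5, 9, 12}


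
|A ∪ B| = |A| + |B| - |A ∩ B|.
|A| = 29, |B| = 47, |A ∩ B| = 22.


|A ∪ B| = |A| + |B| - |A ∩ B|
= 29 + 47 - 22
= 54

|A ∪ B| = 54


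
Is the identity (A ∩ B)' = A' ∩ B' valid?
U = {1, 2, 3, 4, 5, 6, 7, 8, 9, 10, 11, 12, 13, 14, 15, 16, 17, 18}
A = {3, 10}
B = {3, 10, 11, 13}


LHS: A ∩ B = {3, 10}
(A ∩ B)' = U \ (A ∩ B) = {1, 2, 4, 5, 6, 7, 8, 9, 11, 12, 13, 14, 15, 16, 17, 18}
A' = {1, 2, 4, 5, 6, 7, 8, 9, 11, 12, 13, 14, 15, 16, 17, 18}, B' = {1, 2, 4, 5, 6, 7, 8, 9, 12, 14, 15, 16, 17, 18}
Claimed RHS: A' ∩ B' = {1, 2, 4, 5, 6, 7, 8, 9, 12, 14, 15, 16, 17, 18}
Identity is INVALID: LHS = {1, 2, 4, 5, 6, 7, 8, 9, 11, 12, 13, 14, 15, 16, 17, 18} but the RHS claimed here equals {1, 2, 4, 5, 6, 7, 8, 9, 12, 14, 15, 16, 17, 18}. The correct form is (A ∩ B)' = A' ∪ B'.

Identity is invalid: (A ∩ B)' = {1, 2, 4, 5, 6, 7, 8, 9, 11, 12, 13, 14, 15, 16, 17, 18} but A' ∩ B' = {1, 2, 4, 5, 6, 7, 8, 9, 12, 14, 15, 16, 17, 18}. The correct De Morgan law is (A ∩ B)' = A' ∪ B'.


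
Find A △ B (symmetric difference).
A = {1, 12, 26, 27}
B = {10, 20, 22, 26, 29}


A △ B = (A \ B) ∪ (B \ A) = elements in exactly one of A or B
A \ B = {1, 12, 27}
B \ A = {10, 20, 22, 29}
A △ B = {1, 10, 12, 20, 22, 27, 29}

A △ B = {1, 10, 12, 20, 22, 27, 29}


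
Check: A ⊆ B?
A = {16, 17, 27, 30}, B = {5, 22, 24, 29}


A ⊆ B means every element of A is in B.
Elements in A not in B: {16, 17, 27, 30}
So A ⊄ B.

No, A ⊄ B


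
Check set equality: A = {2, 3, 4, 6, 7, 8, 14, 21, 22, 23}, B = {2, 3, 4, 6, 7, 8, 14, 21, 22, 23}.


Two sets are equal iff they have exactly the same elements.
A = {2, 3, 4, 6, 7, 8, 14, 21, 22, 23}
B = {2, 3, 4, 6, 7, 8, 14, 21, 22, 23}
Same elements → A = B

Yes, A = B


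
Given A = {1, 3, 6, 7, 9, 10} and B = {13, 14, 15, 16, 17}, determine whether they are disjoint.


Disjoint means A ∩ B = ∅.
A ∩ B = ∅
A ∩ B = ∅, so A and B are disjoint.

Yes, A and B are disjoint


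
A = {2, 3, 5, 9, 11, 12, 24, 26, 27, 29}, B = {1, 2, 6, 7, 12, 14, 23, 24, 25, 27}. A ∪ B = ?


A ∪ B = all elements in A or B (or both)
A = {2, 3, 5, 9, 11, 12, 24, 26, 27, 29}
B = {1, 2, 6, 7, 12, 14, 23, 24, 25, 27}
A ∪ B = {1, 2, 3, 5, 6, 7, 9, 11, 12, 14, 23, 24, 25, 26, 27, 29}

A ∪ B = {1, 2, 3, 5, 6, 7, 9, 11, 12, 14, 23, 24, 25, 26, 27, 29}


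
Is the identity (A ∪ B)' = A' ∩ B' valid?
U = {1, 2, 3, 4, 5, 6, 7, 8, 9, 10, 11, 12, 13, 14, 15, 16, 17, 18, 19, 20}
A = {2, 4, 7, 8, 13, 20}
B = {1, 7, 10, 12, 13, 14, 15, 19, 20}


LHS: A ∪ B = {1, 2, 4, 7, 8, 10, 12, 13, 14, 15, 19, 20}
(A ∪ B)' = U \ (A ∪ B) = {3, 5, 6, 9, 11, 16, 17, 18}
A' = {1, 3, 5, 6, 9, 10, 11, 12, 14, 15, 16, 17, 18, 19}, B' = {2, 3, 4, 5, 6, 8, 9, 11, 16, 17, 18}
Claimed RHS: A' ∩ B' = {3, 5, 6, 9, 11, 16, 17, 18}
Identity is VALID: LHS = RHS = {3, 5, 6, 9, 11, 16, 17, 18} ✓

Identity is valid. (A ∪ B)' = A' ∩ B' = {3, 5, 6, 9, 11, 16, 17, 18}


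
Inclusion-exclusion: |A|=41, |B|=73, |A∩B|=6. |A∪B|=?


|A ∪ B| = |A| + |B| - |A ∩ B|
= 41 + 73 - 6
= 108

|A ∪ B| = 108


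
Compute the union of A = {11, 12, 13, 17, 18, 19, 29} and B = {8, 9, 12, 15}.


A ∪ B = all elements in A or B (or both)
A = {11, 12, 13, 17, 18, 19, 29}
B = {8, 9, 12, 15}
A ∪ B = {8, 9, 11, 12, 13, 15, 17, 18, 19, 29}

A ∪ B = {8, 9, 11, 12, 13, 15, 17, 18, 19, 29}


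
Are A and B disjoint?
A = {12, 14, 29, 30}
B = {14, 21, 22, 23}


Disjoint means A ∩ B = ∅.
A ∩ B = {14}
A ∩ B ≠ ∅, so A and B are NOT disjoint.

No, A and B are not disjoint (A ∩ B = {14})


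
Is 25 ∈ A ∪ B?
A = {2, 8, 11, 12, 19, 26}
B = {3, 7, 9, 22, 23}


A = {2, 8, 11, 12, 19, 26}, B = {3, 7, 9, 22, 23}
A ∪ B = all elements in A or B
A ∪ B = {2, 3, 7, 8, 9, 11, 12, 19, 22, 23, 26}
Checking if 25 ∈ A ∪ B
25 is not in A ∪ B → False

25 ∉ A ∪ B


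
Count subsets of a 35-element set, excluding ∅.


Total subsets = 2^n = 2^35 = 34359738368
Non-empty subsets exclude the empty set: 2^n - 1
= 34359738368 - 1
= 34359738367

Number of non-empty subsets = 34359738367


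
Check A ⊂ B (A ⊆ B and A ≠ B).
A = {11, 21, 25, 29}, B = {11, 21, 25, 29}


A ⊂ B requires: A ⊆ B AND A ≠ B.
A ⊆ B? Yes
A = B? Yes
A = B, so A is not a PROPER subset.

No, A is not a proper subset of B


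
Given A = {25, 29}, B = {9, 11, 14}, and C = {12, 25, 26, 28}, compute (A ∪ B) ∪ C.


A ∪ B = {9, 11, 14, 25, 29}
(A ∪ B) ∪ C = {9, 11, 12, 14, 25, 26, 28, 29}

A ∪ B ∪ C = {9, 11, 12, 14, 25, 26, 28, 29}


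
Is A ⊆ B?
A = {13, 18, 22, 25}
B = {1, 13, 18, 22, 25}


A ⊆ B means every element of A is in B.
All elements of A are in B.
So A ⊆ B.

Yes, A ⊆ B


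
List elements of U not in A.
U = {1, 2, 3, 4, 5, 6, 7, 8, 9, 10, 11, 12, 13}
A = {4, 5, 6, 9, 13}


Aᶜ = U \ A = elements in U but not in A
U = {1, 2, 3, 4, 5, 6, 7, 8, 9, 10, 11, 12, 13}
A = {4, 5, 6, 9, 13}
Aᶜ = {1, 2, 3, 7, 8, 10, 11, 12}

Aᶜ = {1, 2, 3, 7, 8, 10, 11, 12}


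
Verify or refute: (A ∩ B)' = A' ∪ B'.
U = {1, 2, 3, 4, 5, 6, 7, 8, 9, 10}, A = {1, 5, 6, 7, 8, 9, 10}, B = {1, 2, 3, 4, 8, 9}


LHS: A ∩ B = {1, 8, 9}
(A ∩ B)' = U \ (A ∩ B) = {2, 3, 4, 5, 6, 7, 10}
A' = {2, 3, 4}, B' = {5, 6, 7, 10}
Claimed RHS: A' ∪ B' = {2, 3, 4, 5, 6, 7, 10}
Identity is VALID: LHS = RHS = {2, 3, 4, 5, 6, 7, 10} ✓

Identity is valid. (A ∩ B)' = A' ∪ B' = {2, 3, 4, 5, 6, 7, 10}


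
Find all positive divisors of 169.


Checking each candidate:
Condition: positive divisors of 169
Result = {1, 13, 169}

{1, 13, 169}


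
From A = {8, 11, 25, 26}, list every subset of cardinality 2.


|A| = 4, so A has C(4,2) = 6 subsets of size 2.
Enumerate by choosing 2 elements from A at a time:
{8, 11}, {8, 25}, {8, 26}, {11, 25}, {11, 26}, {25, 26}

2-element subsets (6 total): {8, 11}, {8, 25}, {8, 26}, {11, 25}, {11, 26}, {25, 26}
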